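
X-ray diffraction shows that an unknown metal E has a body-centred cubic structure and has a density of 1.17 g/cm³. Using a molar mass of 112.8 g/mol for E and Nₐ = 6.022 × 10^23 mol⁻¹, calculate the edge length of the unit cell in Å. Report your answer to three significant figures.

With Z = 2 atoms per BCC cell, a³ = Z·M/(N_A·ρ) = 2 × 112.8 / (6.022 × 10²³ × 1.170 g/cm³) = 3.202 × 10^-22 cm³.
a = (3.202 × 10^-22)^(1/3) = 6.841 × 10^-8 cm = 6.84 Å.

6.84 Å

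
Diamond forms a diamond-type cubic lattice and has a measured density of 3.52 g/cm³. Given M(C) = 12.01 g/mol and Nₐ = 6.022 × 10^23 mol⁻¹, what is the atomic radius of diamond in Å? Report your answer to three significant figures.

For a diamond cubic cell (Z = 8), a³ = Z·M/(N_A·ρ) = 8 × 12.01 / (6.022 × 10²³ × 3.520) = 4.533 × 10^-23 cm³, so a = 3.565 × 10^-8 cm = 3.565 Å.
Nearest neighbors lie along the body diagonal with √3·a = 8r, so r = 0.2165 × a = 0.772 Å.

0.772 Å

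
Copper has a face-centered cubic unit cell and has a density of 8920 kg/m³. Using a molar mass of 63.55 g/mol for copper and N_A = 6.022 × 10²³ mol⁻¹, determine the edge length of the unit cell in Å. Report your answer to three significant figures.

With Z = 4 atoms per FCC cell, a³ = Z·M/(N_A·ρ) = 4 × 63.55 / (6.022 × 10²³ × 8.920 g/cm³) = 4.732 × 10^-23 cm³.
a = (4.732 × 10^-23)^(1/3) = 3.617 × 10^-8 cm = 3.62 Å.

3.62 Å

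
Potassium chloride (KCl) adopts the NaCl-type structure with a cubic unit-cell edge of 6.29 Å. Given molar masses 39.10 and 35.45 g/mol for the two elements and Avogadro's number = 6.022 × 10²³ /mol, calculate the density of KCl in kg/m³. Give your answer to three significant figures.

The NaCl-type structure contains Z = 4 formula units per cell; M(KCl) = 39.10 + 35.45 = 74.55 g/mol.
a³ = (6.290 × 10^-8 cm)³ = 2.489 × 10^-22 cm³.
ρ = 4 × 74.55 / (6.022 × 10²³ × 2.489 × 10^-22) = 1.990 g/cm³ = 1990 kg/m³.

1990 kg/m³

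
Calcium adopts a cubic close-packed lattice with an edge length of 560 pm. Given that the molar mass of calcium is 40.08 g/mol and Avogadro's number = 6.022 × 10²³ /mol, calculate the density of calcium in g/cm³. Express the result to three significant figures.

An FCC unit cell contains Z = 4 atoms.
Cell volume: a³ = (560 pm)³ = (5.600 × 10^-8 cm)³ = 1.756 × 10^-22 cm³.
ρ = Z·M/(N_A·a³) = 4 × 40.08 / (6.022 × 10²³ × 1.756 × 10^-22) = 1.516 g/cm³.

1.52 g/cm³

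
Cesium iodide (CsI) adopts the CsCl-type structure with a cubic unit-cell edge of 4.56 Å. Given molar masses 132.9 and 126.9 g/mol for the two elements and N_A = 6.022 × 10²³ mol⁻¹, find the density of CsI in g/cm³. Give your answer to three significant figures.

The CsCl-type structure contains Z = 1 formula unit per cell; M(CsI) = 132.9 + 126.9 = 259.8 g/mol.
a³ = (4.560 × 10^-8 cm)³ = 9.482 × 10^-23 cm³.
ρ = 1 × 259.8 / (6.022 × 10²³ × 9.482 × 10^-23) = 4.550 g/cm³.

4.55 g/cm³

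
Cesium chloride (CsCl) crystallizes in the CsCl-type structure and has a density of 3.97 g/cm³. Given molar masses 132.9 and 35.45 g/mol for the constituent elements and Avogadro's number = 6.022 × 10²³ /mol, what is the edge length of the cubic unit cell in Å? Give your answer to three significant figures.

M(CsCl) = 168.35 g/mol; Z = 1 formula unit per cell.
a³ = Z·M/(N_A·ρ) = 1 × 168.35 / (6.022 × 10²³ × 3.97) = 7.042 × 10^-23 cm³, so a = 4.129 × 10^-8 cm = 4.13 Å.

4.13 Å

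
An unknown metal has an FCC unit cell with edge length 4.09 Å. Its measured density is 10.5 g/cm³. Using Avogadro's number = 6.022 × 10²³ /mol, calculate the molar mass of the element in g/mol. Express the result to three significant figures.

108 g/mol

An FCC cell has Z = 4 atoms; a = 4.090 × 10^-8 cm.
M = ρ·N_A·a³/Z = 10.5 × 6.022 × 10²³ × 6.842 × 10^-23 / 4 = 108 g/mol.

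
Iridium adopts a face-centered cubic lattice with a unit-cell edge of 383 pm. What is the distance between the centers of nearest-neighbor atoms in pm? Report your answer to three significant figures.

In an FCC structure, atoms touch along the face diagonal, so √2·a = 4r; the nearest-neighbor distance equals 2r = 0.7071·a.
d = 0.7071 × 383 = 271 pm.

271 pm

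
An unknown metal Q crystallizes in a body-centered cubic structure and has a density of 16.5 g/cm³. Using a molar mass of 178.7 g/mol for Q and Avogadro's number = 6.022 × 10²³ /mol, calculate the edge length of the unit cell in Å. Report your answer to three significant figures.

3.30 Å

With Z = 2 atoms per BCC cell, a³ = Z·M/(N_A·ρ) = 2 × 178.7 / (6.022 × 10²³ × 16.50 g/cm³) = 3.597 × 10^-23 cm³.
a = (3.597 × 10^-23)^(1/3) = 3.301 × 10^-8 cm = 3.30 Å.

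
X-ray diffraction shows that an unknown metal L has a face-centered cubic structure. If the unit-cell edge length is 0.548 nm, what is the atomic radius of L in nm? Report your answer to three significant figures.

In an FCC lattice, atoms touch along the face diagonal, so √2·a = 4r.
r = √2·a/4 = 1.4142 × 0.548 / 4 = 0.194 nm.

0.194 nm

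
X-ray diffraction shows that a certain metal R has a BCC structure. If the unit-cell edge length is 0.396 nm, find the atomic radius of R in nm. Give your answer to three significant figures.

0.171 nm

In a BCC lattice, atoms touch along the body diagonal, so √3·a = 4r.
r = √3·a/4 = 1.7321 × 0.396 / 4 = 0.171 nm.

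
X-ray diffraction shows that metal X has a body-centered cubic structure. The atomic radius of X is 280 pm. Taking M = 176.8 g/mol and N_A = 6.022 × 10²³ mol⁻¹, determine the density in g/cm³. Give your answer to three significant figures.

2.17 g/cm³

In a BCC lattice, atoms touch along the body diagonal, so √3·a = 4r, giving a = 646.6 pm = 6.466 × 10^-8 cm.
With Z = 2, ρ = Z·M/(N_A·a³) = 2 × 176.8 / (6.022 × 10²³ × 2.704 × 10^-22) = 2.172 g/cm³.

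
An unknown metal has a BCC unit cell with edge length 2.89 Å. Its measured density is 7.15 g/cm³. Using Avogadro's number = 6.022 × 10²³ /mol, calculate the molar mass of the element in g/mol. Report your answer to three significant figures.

A BCC cell has Z = 2 atoms; a = 2.890 × 10^-8 cm.
M = ρ·N_A·a³/Z = 7.15 × 6.022 × 10²³ × 2.414 × 10^-23 / 2 = 52.0 g/mol.

52.0 g/mol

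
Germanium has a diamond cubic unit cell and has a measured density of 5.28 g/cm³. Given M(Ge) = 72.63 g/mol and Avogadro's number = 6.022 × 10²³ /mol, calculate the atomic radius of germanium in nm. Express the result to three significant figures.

0.123 nm

For a diamond cubic cell (Z = 8), a³ = Z·M/(N_A·ρ) = 8 × 72.63 / (6.022 × 10²³ × 5.280) = 1.827 × 10^-22 cm³, so a = 5.675 × 10^-8 cm = 0.5675 nm.
Nearest neighbors lie along the body diagonal with √3·a = 8r, so r = 0.2165 × a = 0.123 nm.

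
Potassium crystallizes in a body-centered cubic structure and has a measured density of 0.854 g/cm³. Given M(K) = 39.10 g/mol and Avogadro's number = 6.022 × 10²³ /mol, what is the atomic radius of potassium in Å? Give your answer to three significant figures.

2.31 Å

For a BCC cell (Z = 2), a³ = Z·M/(N_A·ρ) = 2 × 39.10 / (6.022 × 10²³ × 0.8540) = 1.521 × 10^-22 cm³, so a = 5.337 × 10^-8 cm = 5.337 Å.
Atoms touch along the body diagonal, so √3·a = 4r, so r = 0.4330 × a = 2.31 Å.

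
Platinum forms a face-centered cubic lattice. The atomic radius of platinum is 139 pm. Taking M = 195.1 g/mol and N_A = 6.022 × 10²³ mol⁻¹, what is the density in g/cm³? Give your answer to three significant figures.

21.3 g/cm³

In an FCC lattice, atoms touch along the face diagonal, so √2·a = 4r, giving a = 393.2 pm = 3.932 × 10^-8 cm.
With Z = 4, ρ = Z·M/(N_A·a³) = 4 × 195.1 / (6.022 × 10²³ × 6.077 × 10^-23) = 21.33 g/cm³.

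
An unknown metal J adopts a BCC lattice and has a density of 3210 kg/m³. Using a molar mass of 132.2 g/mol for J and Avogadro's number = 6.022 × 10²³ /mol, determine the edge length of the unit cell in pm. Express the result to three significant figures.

515 pm

With Z = 2 atoms per BCC cell, a³ = Z·M/(N_A·ρ) = 2 × 132.2 / (6.022 × 10²³ × 3.210 g/cm³) = 1.368 × 10^-22 cm³.
a = (1.368 × 10^-22)^(1/3) = 5.152 × 10^-8 cm = 515 pm.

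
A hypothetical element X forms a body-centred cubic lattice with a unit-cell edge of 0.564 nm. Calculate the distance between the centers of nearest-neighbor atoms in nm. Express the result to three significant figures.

In a BCC structure, atoms touch along the body diagonal, so √3·a = 4r; the nearest-neighbor distance equals 2r = 0.8660·a.
d = 0.8660 × 0.564 = 0.488 nm.

0.488 nm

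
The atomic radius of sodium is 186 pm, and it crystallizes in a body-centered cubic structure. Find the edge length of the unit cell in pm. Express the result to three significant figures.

430 pm

In a BCC lattice, atoms touch along the body diagonal, so √3·a = 4r.
a = 4r/√3 = 4 × 186 / 1.7321 = 430 pm.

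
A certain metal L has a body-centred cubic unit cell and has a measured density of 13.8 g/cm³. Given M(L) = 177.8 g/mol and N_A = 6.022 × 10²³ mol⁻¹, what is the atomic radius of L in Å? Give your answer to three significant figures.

1.51 Å

For a BCC cell (Z = 2), a³ = Z·M/(N_A·ρ) = 2 × 177.8 / (6.022 × 10²³ × 13.80) = 4.279 × 10^-23 cm³, so a = 3.498 × 10^-8 cm = 3.498 Å.
Atoms touch along the body diagonal, so √3·a = 4r, so r = 0.4330 × a = 1.51 Å.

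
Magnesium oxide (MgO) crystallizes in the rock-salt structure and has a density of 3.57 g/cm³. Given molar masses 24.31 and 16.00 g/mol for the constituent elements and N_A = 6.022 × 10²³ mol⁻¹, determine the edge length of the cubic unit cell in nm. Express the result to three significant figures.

M(MgO) = 40.31 g/mol; Z = 4 formula units per cell.
a³ = Z·M/(N_A·ρ) = 4 × 40.31 / (6.022 × 10²³ × 3.57) = 7.500 × 10^-23 cm³, so a = 4.217 × 10^-8 cm = 0.422 nm.

0.422 nm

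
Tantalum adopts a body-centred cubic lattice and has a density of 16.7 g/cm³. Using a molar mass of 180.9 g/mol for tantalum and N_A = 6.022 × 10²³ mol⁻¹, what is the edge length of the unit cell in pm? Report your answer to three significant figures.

With Z = 2 atoms per BCC cell, a³ = Z·M/(N_A·ρ) = 2 × 180.9 / (6.022 × 10²³ × 16.70 g/cm³) = 3.598 × 10^-23 cm³.
a = (3.598 × 10^-23)^(1/3) = 3.301 × 10^-8 cm = 330 pm.

330 pm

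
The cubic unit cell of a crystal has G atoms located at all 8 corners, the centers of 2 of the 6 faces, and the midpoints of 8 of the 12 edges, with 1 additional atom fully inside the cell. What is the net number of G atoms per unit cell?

5

Corner atoms are shared by 8 cells (1/8 each), face atoms by 2 (1/2 each), edge atoms by 4 (1/4 each), interior atoms are unshared.
Net atoms = 8 × 1/8 + 2 × 1/2 + 8 × 1/4 + 1 = 1 + 1 + 2 + 1 = 5.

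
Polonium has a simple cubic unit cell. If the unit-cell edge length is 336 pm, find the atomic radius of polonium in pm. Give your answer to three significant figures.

168 pm

In a simple cubic lattice, atoms touch along the cell edge, so a = 2r.
r = a/2 = 336/2 = 168 pm.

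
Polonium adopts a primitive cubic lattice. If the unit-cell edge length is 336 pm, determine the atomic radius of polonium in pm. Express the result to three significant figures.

168 pm

In a simple cubic lattice, atoms touch along the cell edge, so a = 2r.
r = a/2 = 336/2 = 168 pm.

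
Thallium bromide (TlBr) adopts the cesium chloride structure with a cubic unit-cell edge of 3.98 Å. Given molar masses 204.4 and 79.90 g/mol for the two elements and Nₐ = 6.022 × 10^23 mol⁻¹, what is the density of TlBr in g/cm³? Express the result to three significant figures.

7.49 g/cm³

The cesium chloride structure contains Z = 1 formula unit per cell; M(TlBr) = 204.4 + 79.90 = 284.3 g/mol.
a³ = (3.980 × 10^-8 cm)³ = 6.304 × 10^-23 cm³.
ρ = 1 × 284.3 / (6.022 × 10²³ × 6.304 × 10^-23) = 7.488 g/cm³.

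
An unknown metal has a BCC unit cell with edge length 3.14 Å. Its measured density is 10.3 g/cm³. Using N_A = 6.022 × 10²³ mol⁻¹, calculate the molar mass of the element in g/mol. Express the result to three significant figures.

A BCC cell has Z = 2 atoms; a = 3.140 × 10^-8 cm.
M = ρ·N_A·a³/Z = 10.3 × 6.022 × 10²³ × 3.096 × 10^-23 / 2 = 96.0 g/mol.

96.0 g/mol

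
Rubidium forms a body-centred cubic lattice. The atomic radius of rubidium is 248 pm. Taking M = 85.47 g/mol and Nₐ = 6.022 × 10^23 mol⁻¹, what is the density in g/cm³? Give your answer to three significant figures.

In a BCC lattice, atoms touch along the body diagonal, so √3·a = 4r, giving a = 572.7 pm = 5.727 × 10^-8 cm.
With Z = 2, ρ = Z·M/(N_A·a³) = 2 × 85.47 / (6.022 × 10²³ × 1.879 × 10^-22) = 1.511 g/cm³.

1.51 g/cm³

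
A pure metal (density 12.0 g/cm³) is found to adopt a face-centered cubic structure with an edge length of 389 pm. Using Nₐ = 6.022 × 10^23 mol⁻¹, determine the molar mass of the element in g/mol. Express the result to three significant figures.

106 g/mol

An FCC cell has Z = 4 atoms; a = 3.890 × 10^-8 cm.
M = ρ·N_A·a³/Z = 12.0 × 6.022 × 10²³ × 5.886 × 10^-23 / 4 = 106 g/mol.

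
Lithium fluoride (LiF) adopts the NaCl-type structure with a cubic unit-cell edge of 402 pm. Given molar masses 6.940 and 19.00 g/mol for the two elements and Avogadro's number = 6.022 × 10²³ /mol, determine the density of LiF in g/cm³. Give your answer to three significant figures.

The NaCl-type structure contains Z = 4 formula units per cell; M(LiF) = 6.940 + 19.00 = 25.94 g/mol.
a³ = (4.020 × 10^-8 cm)³ = 6.496 × 10^-23 cm³.
ρ = 4 × 25.94 / (6.022 × 10²³ × 6.496 × 10^-23) = 2.652 g/cm³.

2.65 g/cm³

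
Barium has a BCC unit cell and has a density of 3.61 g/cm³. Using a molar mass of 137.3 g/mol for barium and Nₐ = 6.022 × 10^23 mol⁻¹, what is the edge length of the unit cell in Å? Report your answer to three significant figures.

5.02 Å

With Z = 2 atoms per BCC cell, a³ = Z·M/(N_A·ρ) = 2 × 137.3 / (6.022 × 10²³ × 3.610 g/cm³) = 1.263 × 10^-22 cm³.
a = (1.263 × 10^-22)^(1/3) = 5.017 × 10^-8 cm = 5.02 Å.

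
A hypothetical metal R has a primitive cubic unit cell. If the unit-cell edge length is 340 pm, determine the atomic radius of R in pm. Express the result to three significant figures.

170 pm

In a simple cubic lattice, atoms touch along the cell edge, so a = 2r.
r = a/2 = 340/2 = 170 pm.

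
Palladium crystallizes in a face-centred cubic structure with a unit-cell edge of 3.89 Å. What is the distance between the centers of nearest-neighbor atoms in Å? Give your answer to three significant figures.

2.75 Å

In an FCC structure, atoms touch along the face diagonal, so √2·a = 4r; the nearest-neighbor distance equals 2r = 0.7071·a.
d = 0.7071 × 3.89 = 2.75 Å.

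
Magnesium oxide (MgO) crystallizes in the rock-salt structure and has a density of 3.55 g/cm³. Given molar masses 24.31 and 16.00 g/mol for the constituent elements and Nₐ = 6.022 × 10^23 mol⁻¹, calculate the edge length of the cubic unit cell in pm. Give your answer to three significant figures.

M(MgO) = 40.31 g/mol; Z = 4 formula units per cell.
a³ = Z·M/(N_A·ρ) = 4 × 40.31 / (6.022 × 10²³ × 3.55) = 7.542 × 10^-23 cm³, so a = 4.225 × 10^-8 cm = 423 pm.

423 pm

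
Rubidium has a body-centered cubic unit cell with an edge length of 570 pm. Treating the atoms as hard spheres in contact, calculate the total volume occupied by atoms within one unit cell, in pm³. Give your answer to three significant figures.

1.26 × 10^8 pm³

In a BCC lattice atoms touch along the body diagonal, so √3·a = 4r, so r = 0.4330a = 246.8 pm.
V_atoms = Z × (4/3)πr³ = 2 × (4/3)π × (246.8)³ = 1.26 × 10^8 pm³.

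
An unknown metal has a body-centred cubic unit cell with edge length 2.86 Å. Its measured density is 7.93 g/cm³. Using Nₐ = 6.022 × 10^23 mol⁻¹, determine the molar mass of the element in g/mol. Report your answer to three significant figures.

A BCC cell has Z = 2 atoms; a = 2.860 × 10^-8 cm.
M = ρ·N_A·a³/Z = 7.93 × 6.022 × 10²³ × 2.339 × 10^-23 / 2 = 55.9 g/mol.

55.9 g/mol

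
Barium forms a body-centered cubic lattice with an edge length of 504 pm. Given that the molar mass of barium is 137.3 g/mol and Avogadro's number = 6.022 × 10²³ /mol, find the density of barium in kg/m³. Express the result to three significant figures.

A BCC unit cell contains Z = 2 atoms.
Cell volume: a³ = (504 pm)³ = (5.040 × 10^-8 cm)³ = 1.280 × 10^-22 cm³.
ρ = Z·M/(N_A·a³) = 2 × 137.3 / (6.022 × 10²³ × 1.280 × 10^-22) = 3.562 g/cm³ = 3560 kg/m³.

3560 kg/m³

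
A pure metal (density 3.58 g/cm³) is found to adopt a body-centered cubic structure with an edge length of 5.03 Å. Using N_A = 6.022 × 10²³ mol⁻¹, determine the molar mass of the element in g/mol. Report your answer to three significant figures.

137 g/mol

A BCC cell has Z = 2 atoms; a = 5.030 × 10^-8 cm.
M = ρ·N_A·a³/Z = 3.58 × 6.022 × 10²³ × 1.273 × 10^-22 / 2 = 137 g/mol.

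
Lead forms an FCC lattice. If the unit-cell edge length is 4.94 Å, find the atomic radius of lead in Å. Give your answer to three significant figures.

1.75 Å

In an FCC lattice, atoms touch along the face diagonal, so √2·a = 4r.
r = √2·a/4 = 1.4142 × 4.94 / 4 = 1.75 Å.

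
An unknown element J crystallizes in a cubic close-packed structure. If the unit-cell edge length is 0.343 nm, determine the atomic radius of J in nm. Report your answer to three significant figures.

0.121 nm

In an FCC lattice, atoms touch along the face diagonal, so √2·a = 4r.
r = √2·a/4 = 1.4142 × 0.343 / 4 = 0.121 nm.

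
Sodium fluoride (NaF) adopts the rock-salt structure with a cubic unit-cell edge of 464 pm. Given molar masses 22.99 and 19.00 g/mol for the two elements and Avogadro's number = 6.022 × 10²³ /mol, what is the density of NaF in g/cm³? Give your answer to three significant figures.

The rock-salt structure contains Z = 4 formula units per cell; M(NaF) = 22.99 + 19.00 = 41.99 g/mol.
a³ = (4.640 × 10^-8 cm)³ = 9.990 × 10^-23 cm³.
ρ = 4 × 41.99 / (6.022 × 10²³ × 9.990 × 10^-23) = 2.792 g/cm³.

2.79 g/cm³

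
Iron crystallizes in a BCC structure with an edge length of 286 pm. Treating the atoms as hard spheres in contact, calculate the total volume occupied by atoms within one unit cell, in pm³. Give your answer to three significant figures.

1.59 × 10^7 pm³

In a BCC lattice atoms touch along the body diagonal, so √3·a = 4r, so r = 0.4330a = 123.8 pm.
V_atoms = Z × (4/3)πr³ = 2 × (4/3)π × (123.8)³ = 1.59 × 10^7 pm³.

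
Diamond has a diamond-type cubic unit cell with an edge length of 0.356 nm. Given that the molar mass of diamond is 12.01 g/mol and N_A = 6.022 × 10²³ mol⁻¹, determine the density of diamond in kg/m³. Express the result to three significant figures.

3540 kg/m³

A diamond cubic unit cell contains Z = 8 atoms.
Cell volume: a³ = (0.356 nm)³ = (3.560 × 10^-8 cm)³ = 4.512 × 10^-23 cm³.
ρ = Z·M/(N_A·a³) = 8 × 12.01 / (6.022 × 10²³ × 4.512 × 10^-23) = 3.536 g/cm³ = 3540 kg/m³.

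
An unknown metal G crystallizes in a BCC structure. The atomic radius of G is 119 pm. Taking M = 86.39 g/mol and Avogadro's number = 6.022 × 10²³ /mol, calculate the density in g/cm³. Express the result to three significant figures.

13.8 g/cm³

In a BCC lattice, atoms touch along the body diagonal, so √3·a = 4r, giving a = 274.8 pm = 2.748 × 10^-8 cm.
With Z = 2, ρ = Z·M/(N_A·a³) = 2 × 86.39 / (6.022 × 10²³ × 2.076 × 10^-23) = 13.82 g/cm³.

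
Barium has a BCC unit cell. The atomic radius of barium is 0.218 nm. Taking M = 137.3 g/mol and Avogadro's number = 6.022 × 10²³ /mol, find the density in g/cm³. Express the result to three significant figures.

In a BCC lattice, atoms touch along the body diagonal, so √3·a = 4r, giving a = 0.5034 nm = 5.034 × 10^-8 cm.
With Z = 2, ρ = Z·M/(N_A·a³) = 2 × 137.3 / (6.022 × 10²³ × 1.276 × 10^-22) = 3.573 g/cm³.

3.57 g/cm³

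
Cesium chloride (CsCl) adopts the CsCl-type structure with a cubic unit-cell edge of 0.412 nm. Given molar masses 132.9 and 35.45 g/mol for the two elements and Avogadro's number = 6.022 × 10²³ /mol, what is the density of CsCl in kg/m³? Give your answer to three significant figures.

4000 kg/m³

The CsCl-type structure contains Z = 1 formula unit per cell; M(CsCl) = 132.9 + 35.45 = 168.35 g/mol.
a³ = (4.120 × 10^-8 cm)³ = 6.993 × 10^-23 cm³.
ρ = 1 × 168.35 / (6.022 × 10²³ × 6.993 × 10^-23) = 3.997 g/cm³ = 4000 kg/m³.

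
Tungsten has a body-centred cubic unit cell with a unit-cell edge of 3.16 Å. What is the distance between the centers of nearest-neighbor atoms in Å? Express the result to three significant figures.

2.74 Å

In a BCC structure, atoms touch along the body diagonal, so √3·a = 4r; the nearest-neighbor distance equals 2r = 0.8660·a.
d = 0.8660 × 3.16 = 2.74 Å.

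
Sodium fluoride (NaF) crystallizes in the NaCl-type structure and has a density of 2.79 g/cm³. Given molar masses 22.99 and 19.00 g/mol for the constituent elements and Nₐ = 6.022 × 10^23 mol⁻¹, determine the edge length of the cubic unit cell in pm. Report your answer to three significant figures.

M(NaF) = 41.99 g/mol; Z = 4 formula units per cell.
a³ = Z·M/(N_A·ρ) = 4 × 41.99 / (6.022 × 10²³ × 2.79) = 9.997 × 10^-23 cm³, so a = 4.641 × 10^-8 cm = 464 pm.

464 pm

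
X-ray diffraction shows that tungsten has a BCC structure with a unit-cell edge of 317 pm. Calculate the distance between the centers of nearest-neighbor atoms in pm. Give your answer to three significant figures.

In a BCC structure, atoms touch along the body diagonal, so √3·a = 4r; the nearest-neighbor distance equals 2r = 0.8660·a.
d = 0.8660 × 317 = 275 pm.

275 pm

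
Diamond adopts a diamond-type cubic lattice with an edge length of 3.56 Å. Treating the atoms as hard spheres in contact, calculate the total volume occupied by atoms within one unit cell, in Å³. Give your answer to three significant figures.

In a diamond cubic lattice nearest neighbors lie along the body diagonal with √3·a = 8r, so r = 0.2165a = 0.7708 Å.
V_atoms = Z × (4/3)πr³ = 8 × (4/3)π × (0.7708)³ = 15.3 Å³.

15.3 Å³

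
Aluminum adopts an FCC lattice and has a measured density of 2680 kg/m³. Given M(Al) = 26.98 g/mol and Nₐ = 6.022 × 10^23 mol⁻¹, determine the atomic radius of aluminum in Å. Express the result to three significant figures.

For an FCC cell (Z = 4), a³ = Z·M/(N_A·ρ) = 4 × 26.98 / (6.022 × 10²³ × 2.680) = 6.687 × 10^-23 cm³, so a = 4.059 × 10^-8 cm = 4.059 Å.
Atoms touch along the face diagonal, so √2·a = 4r, so r = 0.3536 × a = 1.44 Å.

1.44 Å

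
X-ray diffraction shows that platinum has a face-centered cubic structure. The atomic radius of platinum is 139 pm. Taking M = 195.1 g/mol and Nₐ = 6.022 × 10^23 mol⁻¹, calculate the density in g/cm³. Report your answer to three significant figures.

In an FCC lattice, atoms touch along the face diagonal, so √2·a = 4r, giving a = 393.2 pm = 3.932 × 10^-8 cm.
With Z = 4, ρ = Z·M/(N_A·a³) = 4 × 195.1 / (6.022 × 10²³ × 6.077 × 10^-23) = 21.33 g/cm³.

21.3 g/cm³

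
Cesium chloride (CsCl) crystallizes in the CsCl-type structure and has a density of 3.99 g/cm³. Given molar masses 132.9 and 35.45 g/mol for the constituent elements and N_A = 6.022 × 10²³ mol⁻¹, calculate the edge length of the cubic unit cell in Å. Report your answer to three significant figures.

4.12 Å

M(CsCl) = 168.35 g/mol; Z = 1 formula unit per cell.
a³ = Z·M/(N_A·ρ) = 1 × 168.35 / (6.022 × 10²³ × 3.99) = 7.006 × 10^-23 cm³, so a = 4.123 × 10^-8 cm = 4.12 Å.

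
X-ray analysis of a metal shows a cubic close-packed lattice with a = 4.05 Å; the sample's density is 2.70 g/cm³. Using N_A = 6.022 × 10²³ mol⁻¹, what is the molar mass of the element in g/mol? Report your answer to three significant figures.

27.0 g/mol

An FCC cell has Z = 4 atoms; a = 4.050 × 10^-8 cm.
M = ρ·N_A·a³/Z = 2.70 × 6.022 × 10²³ × 6.643 × 10^-23 / 4 = 27.0 g/mol.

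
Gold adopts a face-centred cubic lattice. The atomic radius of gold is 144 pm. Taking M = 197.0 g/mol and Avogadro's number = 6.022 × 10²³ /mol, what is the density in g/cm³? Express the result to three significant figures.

In an FCC lattice, atoms touch along the face diagonal, so √2·a = 4r, giving a = 407.3 pm = 4.073 × 10^-8 cm.
With Z = 4, ρ = Z·M/(N_A·a³) = 4 × 197.0 / (6.022 × 10²³ × 6.757 × 10^-23) = 19.37 g/cm³.

19.4 g/cm³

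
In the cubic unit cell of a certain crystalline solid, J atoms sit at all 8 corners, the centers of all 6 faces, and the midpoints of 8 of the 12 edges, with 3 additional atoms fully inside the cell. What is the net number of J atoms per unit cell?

Corner atoms are shared by 8 cells (1/8 each), face atoms by 2 (1/2 each), edge atoms by 4 (1/4 each), interior atoms are unshared.
Net atoms = 8 × 1/8 + 6 × 1/2 + 8 × 1/4 + 3 = 1 + 3 + 2 + 3 = 9.

9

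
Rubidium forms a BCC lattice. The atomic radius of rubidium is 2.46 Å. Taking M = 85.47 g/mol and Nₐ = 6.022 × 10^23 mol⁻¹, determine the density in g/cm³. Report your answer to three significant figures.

1.55 g/cm³

In a BCC lattice, atoms touch along the body diagonal, so √3·a = 4r, giving a = 5.681 Å = 5.681 × 10^-8 cm.
With Z = 2, ρ = Z·M/(N_A·a³) = 2 × 85.47 / (6.022 × 10²³ × 1.834 × 10^-22) = 1.548 g/cm³.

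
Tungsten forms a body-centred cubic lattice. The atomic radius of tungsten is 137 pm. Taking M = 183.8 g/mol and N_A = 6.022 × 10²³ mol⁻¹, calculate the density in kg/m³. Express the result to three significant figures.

19300 kg/m³

In a BCC lattice, atoms touch along the body diagonal, so √3·a = 4r, giving a = 316.4 pm = 3.164 × 10^-8 cm.
With Z = 2, ρ = Z·M/(N_A·a³) = 2 × 183.8 / (6.022 × 10²³ × 3.167 × 10^-23) = 19.27 g/cm³ = 19300 kg/m³.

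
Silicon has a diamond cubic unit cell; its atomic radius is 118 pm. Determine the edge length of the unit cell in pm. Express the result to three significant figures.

In a diamond cubic lattice, nearest neighbors lie along the body diagonal with √3·a = 8r.
a = 8r/√3 = 8 × 118 / 1.7321 = 545 pm.

545 pm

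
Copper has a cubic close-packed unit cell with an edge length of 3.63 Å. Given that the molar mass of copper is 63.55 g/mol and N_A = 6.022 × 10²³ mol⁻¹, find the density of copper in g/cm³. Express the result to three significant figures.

8.83 g/cm³

An FCC unit cell contains Z = 4 atoms.
Cell volume: a³ = (3.63 Å)³ = (3.630 × 10^-8 cm)³ = 4.783 × 10^-23 cm³.
ρ = Z·M/(N_A·a³) = 4 × 63.55 / (6.022 × 10²³ × 4.783 × 10^-23) = 8.825 g/cm³.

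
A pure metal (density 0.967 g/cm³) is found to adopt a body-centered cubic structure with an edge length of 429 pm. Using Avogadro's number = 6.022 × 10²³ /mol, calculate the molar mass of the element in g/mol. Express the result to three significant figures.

23.0 g/mol

A BCC cell has Z = 2 atoms; a = 4.290 × 10^-8 cm.
M = ρ·N_A·a³/Z = 0.967 × 6.022 × 10²³ × 7.895 × 10^-23 / 2 = 23.0 g/mol.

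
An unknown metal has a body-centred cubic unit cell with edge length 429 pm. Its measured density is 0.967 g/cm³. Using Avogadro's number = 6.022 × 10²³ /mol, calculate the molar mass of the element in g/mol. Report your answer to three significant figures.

A BCC cell has Z = 2 atoms; a = 4.290 × 10^-8 cm.
M = ρ·N_A·a³/Z = 0.967 × 6.022 × 10²³ × 7.895 × 10^-23 / 2 = 23.0 g/mol.

23.0 g/mol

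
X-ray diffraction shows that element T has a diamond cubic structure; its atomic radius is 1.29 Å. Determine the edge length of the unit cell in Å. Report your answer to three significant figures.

5.96 Å

In a diamond cubic lattice, nearest neighbors lie along the body diagonal with √3·a = 8r.
a = 8r/√3 = 8 × 1.29 / 1.7321 = 5.96 Å.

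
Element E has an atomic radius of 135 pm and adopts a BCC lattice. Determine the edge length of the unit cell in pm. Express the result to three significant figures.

312 pm

In a BCC lattice, atoms touch along the body diagonal, so √3·a = 4r.
a = 4r/√3 = 4 × 135 / 1.7321 = 312 pm.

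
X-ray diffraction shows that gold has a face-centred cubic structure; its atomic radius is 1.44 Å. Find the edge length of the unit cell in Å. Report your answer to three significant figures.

In an FCC lattice, atoms touch along the face diagonal, so √2·a = 4r.
a = 4r/√2 = 4 × 1.44 / 1.4142 = 4.07 Å.

4.07 Å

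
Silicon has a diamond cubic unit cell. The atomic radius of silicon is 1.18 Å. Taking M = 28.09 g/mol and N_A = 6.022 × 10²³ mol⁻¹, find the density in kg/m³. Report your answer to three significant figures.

In a diamond cubic lattice, nearest neighbors lie along the body diagonal with √3·a = 8r, giving a = 5.450 Å = 5.450 × 10^-8 cm.
With Z = 8, ρ = Z·M/(N_A·a³) = 8 × 28.09 / (6.022 × 10²³ × 1.619 × 10^-22) = 2.305 g/cm³ = 2300 kg/m³.

2300 kg/m³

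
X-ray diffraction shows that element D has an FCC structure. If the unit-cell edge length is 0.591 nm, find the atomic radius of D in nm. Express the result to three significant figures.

0.209 nm

In an FCC lattice, atoms touch along the face diagonal, so √2·a = 4r.
r = √2·a/4 = 1.4142 × 0.591 / 4 = 0.209 nm.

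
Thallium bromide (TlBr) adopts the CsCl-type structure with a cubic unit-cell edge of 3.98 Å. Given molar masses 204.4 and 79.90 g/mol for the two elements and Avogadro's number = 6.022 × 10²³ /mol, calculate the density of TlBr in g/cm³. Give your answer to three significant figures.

The CsCl-type structure contains Z = 1 formula unit per cell; M(TlBr) = 204.4 + 79.90 = 284.3 g/mol.
a³ = (3.980 × 10^-8 cm)³ = 6.304 × 10^-23 cm³.
ρ = 1 × 284.3 / (6.022 × 10²³ × 6.304 × 10^-23) = 7.488 g/cm³.

7.49 g/cm³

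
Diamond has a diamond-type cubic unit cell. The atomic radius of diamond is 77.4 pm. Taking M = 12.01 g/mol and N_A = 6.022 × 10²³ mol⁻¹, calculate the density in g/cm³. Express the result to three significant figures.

3.49 g/cm³

In a diamond cubic lattice, nearest neighbors lie along the body diagonal with √3·a = 8r, giving a = 357.5 pm = 3.575 × 10^-8 cm.
With Z = 8, ρ = Z·M/(N_A·a³) = 8 × 12.01 / (6.022 × 10²³ × 4.569 × 10^-23) = 3.492 g/cm³.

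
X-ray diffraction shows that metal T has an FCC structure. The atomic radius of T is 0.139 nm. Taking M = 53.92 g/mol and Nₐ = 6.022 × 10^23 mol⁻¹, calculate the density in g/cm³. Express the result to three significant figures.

In an FCC lattice, atoms touch along the face diagonal, so √2·a = 4r, giving a = 0.3932 nm = 3.932 × 10^-8 cm.
With Z = 4, ρ = Z·M/(N_A·a³) = 4 × 53.92 / (6.022 × 10²³ × 6.077 × 10^-23) = 5.894 g/cm³.

5.89 g/cm³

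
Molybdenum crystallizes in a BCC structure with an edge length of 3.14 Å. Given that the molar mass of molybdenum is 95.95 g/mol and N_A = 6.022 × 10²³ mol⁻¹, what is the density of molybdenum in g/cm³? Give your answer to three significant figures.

10.3 g/cm³

A BCC unit cell contains Z = 2 atoms.
Cell volume: a³ = (3.14 Å)³ = (3.140 × 10^-8 cm)³ = 3.096 × 10^-23 cm³.
ρ = Z·M/(N_A·a³) = 2 × 95.95 / (6.022 × 10²³ × 3.096 × 10^-23) = 10.29 g/cm³.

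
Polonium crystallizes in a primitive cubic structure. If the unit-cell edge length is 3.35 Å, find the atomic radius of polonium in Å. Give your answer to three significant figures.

1.68 Å

In a simple cubic lattice, atoms touch along the cell edge, so a = 2r.
r = a/2 = 3.35/2 = 1.68 Å.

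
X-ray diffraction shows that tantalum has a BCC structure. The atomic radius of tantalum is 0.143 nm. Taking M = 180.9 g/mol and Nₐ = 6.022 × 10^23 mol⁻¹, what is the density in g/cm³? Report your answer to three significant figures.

In a BCC lattice, atoms touch along the body diagonal, so √3·a = 4r, giving a = 0.3302 nm = 3.302 × 10^-8 cm.
With Z = 2, ρ = Z·M/(N_A·a³) = 2 × 180.9 / (6.022 × 10²³ × 3.602 × 10^-23) = 16.68 g/cm³.

16.7 g/cm³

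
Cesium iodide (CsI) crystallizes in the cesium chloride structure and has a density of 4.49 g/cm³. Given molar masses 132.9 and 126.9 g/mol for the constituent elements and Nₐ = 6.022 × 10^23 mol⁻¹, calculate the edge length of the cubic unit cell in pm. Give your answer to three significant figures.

458 pm

M(CsI) = 259.8 g/mol; Z = 1 formula unit per cell.
a³ = Z·M/(N_A·ρ) = 1 × 259.8 / (6.022 × 10²³ × 4.49) = 9.608 × 10^-23 cm³, so a = 4.580 × 10^-8 cm = 458 pm.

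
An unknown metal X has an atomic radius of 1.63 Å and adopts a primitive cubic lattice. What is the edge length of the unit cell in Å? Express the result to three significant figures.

In a simple cubic lattice, atoms touch along the cell edge, so a = 2r.
a = 2r = 2 × 1.63 = 3.26 Å.

3.26 Å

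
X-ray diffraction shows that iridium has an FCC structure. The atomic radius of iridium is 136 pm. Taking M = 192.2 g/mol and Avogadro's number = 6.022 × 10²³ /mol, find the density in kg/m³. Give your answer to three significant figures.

In an FCC lattice, atoms touch along the face diagonal, so √2·a = 4r, giving a = 384.7 pm = 3.847 × 10^-8 cm.
With Z = 4, ρ = Z·M/(N_A·a³) = 4 × 192.2 / (6.022 × 10²³ × 5.692 × 10^-23) = 22.43 g/cm³ = 22400 kg/m³.

22400 kg/m³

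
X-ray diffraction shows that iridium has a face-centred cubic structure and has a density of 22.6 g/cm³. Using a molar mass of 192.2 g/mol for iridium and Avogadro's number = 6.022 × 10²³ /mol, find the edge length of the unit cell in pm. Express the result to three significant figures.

384 pm

With Z = 4 atoms per FCC cell, a³ = Z·M/(N_A·ρ) = 4 × 192.2 / (6.022 × 10²³ × 22.60 g/cm³) = 5.649 × 10^-23 cm³.
a = (5.649 × 10^-23)^(1/3) = 3.837 × 10^-8 cm = 384 pm.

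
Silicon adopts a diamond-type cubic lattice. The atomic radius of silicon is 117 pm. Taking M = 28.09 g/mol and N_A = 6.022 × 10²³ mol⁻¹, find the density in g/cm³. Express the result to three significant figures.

2.36 g/cm³

In a diamond cubic lattice, nearest neighbors lie along the body diagonal with √3·a = 8r, giving a = 540.4 pm = 5.404 × 10^-8 cm.
With Z = 8, ρ = Z·M/(N_A·a³) = 8 × 28.09 / (6.022 × 10²³ × 1.578 × 10^-22) = 2.365 g/cm³.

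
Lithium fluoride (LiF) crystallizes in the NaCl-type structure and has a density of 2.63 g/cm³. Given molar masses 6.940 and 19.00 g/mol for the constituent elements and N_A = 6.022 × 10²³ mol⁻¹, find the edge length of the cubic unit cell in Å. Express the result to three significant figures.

4.03 Å

M(LiF) = 25.94 g/mol; Z = 4 formula units per cell.
a³ = Z·M/(N_A·ρ) = 4 × 25.94 / (6.022 × 10²³ × 2.63) = 6.551 × 10^-23 cm³, so a = 4.031 × 10^-8 cm = 4.03 Å.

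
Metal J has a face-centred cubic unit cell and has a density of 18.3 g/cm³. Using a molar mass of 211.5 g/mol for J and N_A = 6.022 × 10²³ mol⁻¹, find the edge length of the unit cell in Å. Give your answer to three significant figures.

With Z = 4 atoms per FCC cell, a³ = Z·M/(N_A·ρ) = 4 × 211.5 / (6.022 × 10²³ × 18.30 g/cm³) = 7.677 × 10^-23 cm³.
a = (7.677 × 10^-23)^(1/3) = 4.250 × 10^-8 cm = 4.25 Å.

4.25 Å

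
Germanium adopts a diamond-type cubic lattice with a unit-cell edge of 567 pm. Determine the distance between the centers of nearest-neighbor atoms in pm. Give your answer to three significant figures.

In a diamond cubic structure, nearest neighbors lie along the body diagonal with √3·a = 8r; the nearest-neighbor distance equals 2r = 0.4330·a.
d = 0.4330 × 567 = 246 pm.

246 pm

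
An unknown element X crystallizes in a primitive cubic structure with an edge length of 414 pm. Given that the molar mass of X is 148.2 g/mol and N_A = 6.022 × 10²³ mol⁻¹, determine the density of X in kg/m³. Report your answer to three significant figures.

A simple cubic unit cell contains Z = 1 atom.
Cell volume: a³ = (414 pm)³ = (4.140 × 10^-8 cm)³ = 7.096 × 10^-23 cm³.
ρ = Z·M/(N_A·a³) = 1 × 148.2 / (6.022 × 10²³ × 7.096 × 10^-23) = 3.468 g/cm³ = 3470 kg/m³.

3470 kg/m³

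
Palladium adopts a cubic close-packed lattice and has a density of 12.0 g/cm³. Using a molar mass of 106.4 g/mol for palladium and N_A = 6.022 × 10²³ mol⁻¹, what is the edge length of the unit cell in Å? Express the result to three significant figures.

With Z = 4 atoms per FCC cell, a³ = Z·M/(N_A·ρ) = 4 × 106.4 / (6.022 × 10²³ × 12.00 g/cm³) = 5.890 × 10^-23 cm³.
a = (5.890 × 10^-23)^(1/3) = 3.891 × 10^-8 cm = 3.89 Å.

3.89 Å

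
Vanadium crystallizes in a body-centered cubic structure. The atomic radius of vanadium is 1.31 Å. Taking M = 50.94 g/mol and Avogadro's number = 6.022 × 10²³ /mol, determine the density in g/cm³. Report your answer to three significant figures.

In a BCC lattice, atoms touch along the body diagonal, so √3·a = 4r, giving a = 3.025 Å = 3.025 × 10^-8 cm.
With Z = 2, ρ = Z·M/(N_A·a³) = 2 × 50.94 / (6.022 × 10²³ × 2.769 × 10^-23) = 6.110 g/cm³.

6.11 g/cm³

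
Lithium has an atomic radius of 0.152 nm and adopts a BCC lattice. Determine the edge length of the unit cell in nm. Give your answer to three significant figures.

0.351 nm

In a BCC lattice, atoms touch along the body diagonal, so √3·a = 4r.
a = 4r/√3 = 4 × 0.152 / 1.7321 = 0.351 nm.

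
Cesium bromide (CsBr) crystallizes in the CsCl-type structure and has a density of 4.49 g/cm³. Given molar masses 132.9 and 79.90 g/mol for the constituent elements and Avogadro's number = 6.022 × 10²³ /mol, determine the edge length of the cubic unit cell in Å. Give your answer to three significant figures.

M(CsBr) = 212.8 g/mol; Z = 1 formula unit per cell.
a³ = Z·M/(N_A·ρ) = 1 × 212.8 / (6.022 × 10²³ × 4.49) = 7.870 × 10^-23 cm³, so a = 4.285 × 10^-8 cm = 4.29 Å.

4.29 Å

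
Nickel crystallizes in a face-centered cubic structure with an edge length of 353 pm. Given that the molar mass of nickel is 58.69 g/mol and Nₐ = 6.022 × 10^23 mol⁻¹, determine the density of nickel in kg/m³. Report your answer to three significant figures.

8860 kg/m³

An FCC unit cell contains Z = 4 atoms.
Cell volume: a³ = (353 pm)³ = (3.530 × 10^-8 cm)³ = 4.399 × 10^-23 cm³.
ρ = Z·M/(N_A·a³) = 4 × 58.69 / (6.022 × 10²³ × 4.399 × 10^-23) = 8.863 g/cm³ = 8860 kg/m³.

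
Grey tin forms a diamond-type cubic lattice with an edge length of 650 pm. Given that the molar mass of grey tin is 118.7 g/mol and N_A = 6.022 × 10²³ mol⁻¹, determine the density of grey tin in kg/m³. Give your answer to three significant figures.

5740 kg/m³

A diamond cubic unit cell contains Z = 8 atoms.
Cell volume: a³ = (650 pm)³ = (6.500 × 10^-8 cm)³ = 2.746 × 10^-22 cm³.
ρ = Z·M/(N_A·a³) = 8 × 118.7 / (6.022 × 10²³ × 2.746 × 10^-22) = 5.742 g/cm³ = 5740 kg/m³.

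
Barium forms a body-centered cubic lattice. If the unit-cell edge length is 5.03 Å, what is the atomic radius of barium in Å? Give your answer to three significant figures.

In a BCC lattice, atoms touch along the body diagonal, so √3·a = 4r.
r = √3·a/4 = 1.7321 × 5.03 / 4 = 2.18 Å.

2.18 Å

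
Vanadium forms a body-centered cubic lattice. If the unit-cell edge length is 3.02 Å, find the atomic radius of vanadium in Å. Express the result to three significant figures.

In a BCC lattice, atoms touch along the body diagonal, so √3·a = 4r.
r = √3·a/4 = 1.7321 × 3.02 / 4 = 1.31 Å.

1.31 Å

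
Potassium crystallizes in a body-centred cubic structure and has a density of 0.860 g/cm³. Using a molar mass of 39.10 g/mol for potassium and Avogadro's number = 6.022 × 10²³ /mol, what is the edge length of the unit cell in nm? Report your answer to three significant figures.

With Z = 2 atoms per BCC cell, a³ = Z·M/(N_A·ρ) = 2 × 39.10 / (6.022 × 10²³ × 0.8600 g/cm³) = 1.510 × 10^-22 cm³.
a = (1.510 × 10^-22)^(1/3) = 5.325 × 10^-8 cm = 0.533 nm.

0.533 nm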